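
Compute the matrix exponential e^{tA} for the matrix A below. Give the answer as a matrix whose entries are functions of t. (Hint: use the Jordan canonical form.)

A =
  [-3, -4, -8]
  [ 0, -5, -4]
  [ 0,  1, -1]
e^{tA} =
  [exp(-3*t), -4*t*exp(-3*t), -8*t*exp(-3*t)]
  [0, -2*t*exp(-3*t) + exp(-3*t), -4*t*exp(-3*t)]
  [0, t*exp(-3*t), 2*t*exp(-3*t) + exp(-3*t)]

Strategy: write A = P · J · P⁻¹ where J is a Jordan canonical form, so e^{tA} = P · e^{tJ} · P⁻¹, and e^{tJ} can be computed block-by-block.

A has Jordan form
J =
  [-3,  1,  0]
  [ 0, -3,  0]
  [ 0,  0, -3]
(up to reordering of blocks).

Per-block formulas:
  For a 2×2 Jordan block J_2(-3): exp(t · J_2(-3)) = e^(-3t)·(I + t·N), where N is the 2×2 nilpotent shift.
  For a 1×1 block at λ = -3: exp(t · [-3]) = [e^(-3t)].

After assembling e^{tJ} and conjugating by P, we get:

e^{tA} =
  [exp(-3*t), -4*t*exp(-3*t), -8*t*exp(-3*t)]
  [0, -2*t*exp(-3*t) + exp(-3*t), -4*t*exp(-3*t)]
  [0, t*exp(-3*t), 2*t*exp(-3*t) + exp(-3*t)]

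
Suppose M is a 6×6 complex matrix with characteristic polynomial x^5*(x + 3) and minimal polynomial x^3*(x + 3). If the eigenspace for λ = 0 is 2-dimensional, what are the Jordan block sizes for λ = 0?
Block sizes for λ = 0: [3, 2]

Step 1 — from the characteristic polynomial, algebraic multiplicity of λ = 0 is 5. From dim ker(M − (0)·I) = 2, there are exactly 2 Jordan blocks for λ = 0.
Step 2 — from the minimal polynomial, the factor (x − 0)^3 tells us the largest block for λ = 0 has size 3.
Step 3 — with total size 5, 2 blocks, and largest block 3, the block sizes (in nonincreasing order) are [3, 2].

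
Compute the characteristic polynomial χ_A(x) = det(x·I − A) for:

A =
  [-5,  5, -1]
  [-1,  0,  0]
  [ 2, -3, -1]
x^3 + 6*x^2 + 12*x + 8

Expanding det(x·I − A) (e.g. by cofactor expansion or by noting that A is similar to its Jordan form J, which has the same characteristic polynomial as A) gives
  χ_A(x) = x^3 + 6*x^2 + 12*x + 8
which factors as (x + 2)^3. The eigenvalues (with algebraic multiplicities) are λ = -2 with multiplicity 3.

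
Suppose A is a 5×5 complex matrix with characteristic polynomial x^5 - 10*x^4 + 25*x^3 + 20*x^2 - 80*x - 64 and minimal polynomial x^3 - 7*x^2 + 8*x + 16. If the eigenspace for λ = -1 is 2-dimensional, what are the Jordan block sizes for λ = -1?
Block sizes for λ = -1: [1, 1]

Step 1 — from the characteristic polynomial, algebraic multiplicity of λ = -1 is 2. From dim ker(A − (-1)·I) = 2, there are exactly 2 Jordan blocks for λ = -1.
Step 2 — from the minimal polynomial, the factor (x + 1) tells us the largest block for λ = -1 has size 1.
Step 3 — with total size 2, 2 blocks, and largest block 1, the block sizes (in nonincreasing order) are [1, 1].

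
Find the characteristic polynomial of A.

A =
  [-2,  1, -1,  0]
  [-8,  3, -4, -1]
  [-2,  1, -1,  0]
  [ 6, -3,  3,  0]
x^4

Expanding det(x·I − A) (e.g. by cofactor expansion or by noting that A is similar to its Jordan form J, which has the same characteristic polynomial as A) gives
  χ_A(x) = x^4
which factors as x^4. The eigenvalues (with algebraic multiplicities) are λ = 0 with multiplicity 4.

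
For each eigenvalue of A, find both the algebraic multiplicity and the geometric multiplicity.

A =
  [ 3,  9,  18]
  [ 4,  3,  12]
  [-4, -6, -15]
λ = -3: alg = 3, geom = 2

Step 1 — factor the characteristic polynomial to read off the algebraic multiplicities:
  χ_A(x) = (x + 3)^3

Step 2 — compute geometric multiplicities via the rank-nullity identity g(λ) = n − rank(A − λI):
  rank(A − (-3)·I) = 1, so dim ker(A − (-3)·I) = n − 1 = 2

Summary:
  λ = -3: algebraic multiplicity = 3, geometric multiplicity = 2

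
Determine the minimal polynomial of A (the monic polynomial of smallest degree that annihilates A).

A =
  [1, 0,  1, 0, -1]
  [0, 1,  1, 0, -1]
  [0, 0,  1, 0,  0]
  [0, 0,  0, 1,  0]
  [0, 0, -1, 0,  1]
x^3 - 3*x^2 + 3*x - 1

The characteristic polynomial is χ_A(x) = (x - 1)^5, so the eigenvalues are known. The minimal polynomial is
  m_A(x) = Π_λ (x − λ)^{k_λ}
where k_λ is the size of the *largest* Jordan block for λ (equivalently, the smallest k with (A − λI)^k v = 0 for every generalised eigenvector v of λ).

  λ = 1: largest Jordan block has size 3, contributing (x − 1)^3

So m_A(x) = (x - 1)^3 = x^3 - 3*x^2 + 3*x - 1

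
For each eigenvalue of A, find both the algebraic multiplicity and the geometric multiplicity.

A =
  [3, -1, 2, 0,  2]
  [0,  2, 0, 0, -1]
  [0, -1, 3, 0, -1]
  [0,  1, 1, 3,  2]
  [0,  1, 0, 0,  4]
λ = 3: alg = 5, geom = 2

Step 1 — factor the characteristic polynomial to read off the algebraic multiplicities:
  χ_A(x) = (x - 3)^5

Step 2 — compute geometric multiplicities via the rank-nullity identity g(λ) = n − rank(A − λI):
  rank(A − (3)·I) = 3, so dim ker(A − (3)·I) = n − 3 = 2

Summary:
  λ = 3: algebraic multiplicity = 5, geometric multiplicity = 2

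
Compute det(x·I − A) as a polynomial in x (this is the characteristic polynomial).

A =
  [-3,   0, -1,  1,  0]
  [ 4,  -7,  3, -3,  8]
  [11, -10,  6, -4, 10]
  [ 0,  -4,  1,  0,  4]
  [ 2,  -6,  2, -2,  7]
x^5 - 3*x^4 + 2*x^3 + 2*x^2 - 3*x + 1

Expanding det(x·I − A) (e.g. by cofactor expansion or by noting that A is similar to its Jordan form J, which has the same characteristic polynomial as A) gives
  χ_A(x) = x^5 - 3*x^4 + 2*x^3 + 2*x^2 - 3*x + 1
which factors as (x - 1)^4*(x + 1). The eigenvalues (with algebraic multiplicities) are λ = -1 with multiplicity 1, λ = 1 with multiplicity 4.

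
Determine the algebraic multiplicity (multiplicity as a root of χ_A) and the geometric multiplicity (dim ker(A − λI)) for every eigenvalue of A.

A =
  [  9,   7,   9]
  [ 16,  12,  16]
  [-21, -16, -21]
λ = 0: alg = 3, geom = 1

Step 1 — factor the characteristic polynomial to read off the algebraic multiplicities:
  χ_A(x) = x^3

Step 2 — compute geometric multiplicities via the rank-nullity identity g(λ) = n − rank(A − λI):
  rank(A − (0)·I) = 2, so dim ker(A − (0)·I) = n − 2 = 1

Summary:
  λ = 0: algebraic multiplicity = 3, geometric multiplicity = 1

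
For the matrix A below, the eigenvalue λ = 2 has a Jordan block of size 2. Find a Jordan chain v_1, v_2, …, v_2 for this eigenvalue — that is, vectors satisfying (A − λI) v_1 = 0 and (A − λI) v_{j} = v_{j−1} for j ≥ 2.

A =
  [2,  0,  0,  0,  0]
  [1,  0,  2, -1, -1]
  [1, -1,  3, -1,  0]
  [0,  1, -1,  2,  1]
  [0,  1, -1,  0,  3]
A Jordan chain for λ = 2 of length 2:
v_1 = (0, 1, 1, 0, 0)ᵀ
v_2 = (1, 0, 0, 0, 0)ᵀ

Let N = A − (2)·I. We want v_2 with N^2 v_2 = 0 but N^1 v_2 ≠ 0; then v_{j-1} := N · v_j for j = 2, …, 2.

Pick v_2 = (1, 0, 0, 0, 0)ᵀ.
Then v_1 = N · v_2 = (0, 1, 1, 0, 0)ᵀ.

Sanity check: (A − (2)·I) v_1 = (0, 0, 0, 0, 0)ᵀ = 0. ✓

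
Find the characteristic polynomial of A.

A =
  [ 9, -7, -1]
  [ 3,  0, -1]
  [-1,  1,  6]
x^3 - 15*x^2 + 75*x - 125

Expanding det(x·I − A) (e.g. by cofactor expansion or by noting that A is similar to its Jordan form J, which has the same characteristic polynomial as A) gives
  χ_A(x) = x^3 - 15*x^2 + 75*x - 125
which factors as (x - 5)^3. The eigenvalues (with algebraic multiplicities) are λ = 5 with multiplicity 3.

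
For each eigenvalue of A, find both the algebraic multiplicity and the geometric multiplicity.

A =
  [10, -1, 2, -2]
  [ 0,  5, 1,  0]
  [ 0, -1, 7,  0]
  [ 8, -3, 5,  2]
λ = 6: alg = 4, geom = 2

Step 1 — factor the characteristic polynomial to read off the algebraic multiplicities:
  χ_A(x) = (x - 6)^4

Step 2 — compute geometric multiplicities via the rank-nullity identity g(λ) = n − rank(A − λI):
  rank(A − (6)·I) = 2, so dim ker(A − (6)·I) = n − 2 = 2

Summary:
  λ = 6: algebraic multiplicity = 4, geometric multiplicity = 2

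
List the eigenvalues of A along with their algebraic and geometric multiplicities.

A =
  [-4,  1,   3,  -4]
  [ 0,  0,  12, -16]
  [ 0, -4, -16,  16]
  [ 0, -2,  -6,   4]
λ = -4: alg = 4, geom = 3

Step 1 — factor the characteristic polynomial to read off the algebraic multiplicities:
  χ_A(x) = (x + 4)^4

Step 2 — compute geometric multiplicities via the rank-nullity identity g(λ) = n − rank(A − λI):
  rank(A − (-4)·I) = 1, so dim ker(A − (-4)·I) = n − 1 = 3

Summary:
  λ = -4: algebraic multiplicity = 4, geometric multiplicity = 3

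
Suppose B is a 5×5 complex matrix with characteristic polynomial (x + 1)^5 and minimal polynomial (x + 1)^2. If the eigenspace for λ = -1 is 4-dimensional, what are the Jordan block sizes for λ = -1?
Block sizes for λ = -1: [2, 1, 1, 1]

Step 1 — from the characteristic polynomial, algebraic multiplicity of λ = -1 is 5. From dim ker(B − (-1)·I) = 4, there are exactly 4 Jordan blocks for λ = -1.
Step 2 — from the minimal polynomial, the factor (x + 1)^2 tells us the largest block for λ = -1 has size 2.
Step 3 — with total size 5, 4 blocks, and largest block 2, the block sizes (in nonincreasing order) are [2, 1, 1, 1].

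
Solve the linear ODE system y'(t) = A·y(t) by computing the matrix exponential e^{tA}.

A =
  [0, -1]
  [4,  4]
e^{tA} =
  [-2*t*exp(2*t) + exp(2*t), -t*exp(2*t)]
  [4*t*exp(2*t), 2*t*exp(2*t) + exp(2*t)]

Strategy: write A = P · J · P⁻¹ where J is a Jordan canonical form, so e^{tA} = P · e^{tJ} · P⁻¹, and e^{tJ} can be computed block-by-block.

A has Jordan form
J =
  [2, 1]
  [0, 2]
(up to reordering of blocks).

Per-block formulas:
  For a 2×2 Jordan block J_2(2): exp(t · J_2(2)) = e^(2t)·(I + t·N), where N is the 2×2 nilpotent shift.

After assembling e^{tJ} and conjugating by P, we get:

e^{tA} =
  [-2*t*exp(2*t) + exp(2*t), -t*exp(2*t)]
  [4*t*exp(2*t), 2*t*exp(2*t) + exp(2*t)]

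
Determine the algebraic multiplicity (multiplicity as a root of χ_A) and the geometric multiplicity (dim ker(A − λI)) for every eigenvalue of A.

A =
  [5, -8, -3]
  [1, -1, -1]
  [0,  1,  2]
λ = 2: alg = 3, geom = 1

Step 1 — factor the characteristic polynomial to read off the algebraic multiplicities:
  χ_A(x) = (x - 2)^3

Step 2 — compute geometric multiplicities via the rank-nullity identity g(λ) = n − rank(A − λI):
  rank(A − (2)·I) = 2, so dim ker(A − (2)·I) = n − 2 = 1

Summary:
  λ = 2: algebraic multiplicity = 3, geometric multiplicity = 1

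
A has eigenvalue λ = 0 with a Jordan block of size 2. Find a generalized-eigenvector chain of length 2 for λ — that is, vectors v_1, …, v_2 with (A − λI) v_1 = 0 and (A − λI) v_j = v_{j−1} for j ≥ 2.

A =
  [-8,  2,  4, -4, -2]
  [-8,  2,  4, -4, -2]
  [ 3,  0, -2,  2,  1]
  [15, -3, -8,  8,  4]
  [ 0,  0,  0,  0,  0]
A Jordan chain for λ = 0 of length 2:
v_1 = (-8, -8, 3, 15, 0)ᵀ
v_2 = (1, 0, 0, 0, 0)ᵀ

Let N = A − (0)·I. We want v_2 with N^2 v_2 = 0 but N^1 v_2 ≠ 0; then v_{j-1} := N · v_j for j = 2, …, 2.

Pick v_2 = (1, 0, 0, 0, 0)ᵀ.
Then v_1 = N · v_2 = (-8, -8, 3, 15, 0)ᵀ.

Sanity check: (A − (0)·I) v_1 = (0, 0, 0, 0, 0)ᵀ = 0. ✓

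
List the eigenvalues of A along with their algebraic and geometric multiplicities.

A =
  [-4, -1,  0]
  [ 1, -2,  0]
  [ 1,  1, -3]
λ = -3: alg = 3, geom = 2

Step 1 — factor the characteristic polynomial to read off the algebraic multiplicities:
  χ_A(x) = (x + 3)^3

Step 2 — compute geometric multiplicities via the rank-nullity identity g(λ) = n − rank(A − λI):
  rank(A − (-3)·I) = 1, so dim ker(A − (-3)·I) = n − 1 = 2

Summary:
  λ = -3: algebraic multiplicity = 3, geometric multiplicity = 2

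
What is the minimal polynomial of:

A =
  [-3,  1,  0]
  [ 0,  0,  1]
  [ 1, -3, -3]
x^3 + 6*x^2 + 12*x + 8

The characteristic polynomial is χ_A(x) = (x + 2)^3, so the eigenvalues are known. The minimal polynomial is
  m_A(x) = Π_λ (x − λ)^{k_λ}
where k_λ is the size of the *largest* Jordan block for λ (equivalently, the smallest k with (A − λI)^k v = 0 for every generalised eigenvector v of λ).

  λ = -2: largest Jordan block has size 3, contributing (x + 2)^3

So m_A(x) = (x + 2)^3 = x^3 + 6*x^2 + 12*x + 8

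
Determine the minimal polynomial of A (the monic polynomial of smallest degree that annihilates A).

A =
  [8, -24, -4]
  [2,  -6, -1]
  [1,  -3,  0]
x^3 - 2*x^2 + x

The characteristic polynomial is χ_A(x) = x*(x - 1)^2, so the eigenvalues are known. The minimal polynomial is
  m_A(x) = Π_λ (x − λ)^{k_λ}
where k_λ is the size of the *largest* Jordan block for λ (equivalently, the smallest k with (A − λI)^k v = 0 for every generalised eigenvector v of λ).

  λ = 0: largest Jordan block has size 1, contributing (x − 0)
  λ = 1: largest Jordan block has size 2, contributing (x − 1)^2

So m_A(x) = x*(x - 1)^2 = x^3 - 2*x^2 + x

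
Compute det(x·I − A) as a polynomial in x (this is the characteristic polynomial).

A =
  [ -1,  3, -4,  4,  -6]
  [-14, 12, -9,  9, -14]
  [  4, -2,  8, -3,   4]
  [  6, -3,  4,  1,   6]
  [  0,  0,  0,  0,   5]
x^5 - 25*x^4 + 250*x^3 - 1250*x^2 + 3125*x - 3125

Expanding det(x·I − A) (e.g. by cofactor expansion or by noting that A is similar to its Jordan form J, which has the same characteristic polynomial as A) gives
  χ_A(x) = x^5 - 25*x^4 + 250*x^3 - 1250*x^2 + 3125*x - 3125
which factors as (x - 5)^5. The eigenvalues (with algebraic multiplicities) are λ = 5 with multiplicity 5.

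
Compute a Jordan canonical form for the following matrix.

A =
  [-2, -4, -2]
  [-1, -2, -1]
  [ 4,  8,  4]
J_2(0) ⊕ J_1(0)

The characteristic polynomial is
  det(x·I − A) = x^3

Eigenvalues and multiplicities (the geometric multiplicity of λ is n − rank(A − λI), which equals the number of Jordan blocks for λ):
  λ = 0: algebraic multiplicity = 3, geometric multiplicity = 2

Determining the block sizes for each eigenvalue:
  λ = 0: 2 blocks summing to 3 forces exactly one block of size 2 and the rest size 1 → block sizes [2, 1]

Assembling the blocks gives a Jordan form
J =
  [0, 1, 0]
  [0, 0, 0]
  [0, 0, 0]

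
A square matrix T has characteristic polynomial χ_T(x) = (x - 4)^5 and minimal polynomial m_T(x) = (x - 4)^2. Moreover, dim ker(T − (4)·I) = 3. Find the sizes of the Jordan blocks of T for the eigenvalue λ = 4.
Block sizes for λ = 4: [2, 2, 1]

Step 1 — from the characteristic polynomial, algebraic multiplicity of λ = 4 is 5. From dim ker(T − (4)·I) = 3, there are exactly 3 Jordan blocks for λ = 4.
Step 2 — from the minimal polynomial, the factor (x − 4)^2 tells us the largest block for λ = 4 has size 2.
Step 3 — with total size 5, 3 blocks, and largest block 2, the block sizes (in nonincreasing order) are [2, 2, 1].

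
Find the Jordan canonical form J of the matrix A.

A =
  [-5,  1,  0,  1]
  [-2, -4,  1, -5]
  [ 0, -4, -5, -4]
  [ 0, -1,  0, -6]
J_3(-5) ⊕ J_1(-5)

The characteristic polynomial is
  det(x·I − A) = x^4 + 20*x^3 + 150*x^2 + 500*x + 625 = (x + 5)^4

Eigenvalues and multiplicities (the geometric multiplicity of λ is n − rank(A − λI), which equals the number of Jordan blocks for λ):
  λ = -5: algebraic multiplicity = 4, geometric multiplicity = 2

Determining the block sizes for each eigenvalue:
  λ = -5: with am = 4 and gm = 2, the partition is not yet determined (e.g. several partitions of 4 into 2 parts exist). Let N = A − (-5)·I. Computing rank(N^1) = 2, rank(N^2) = 1, rank(N^3) = 0; the number of blocks of size ≥ j is rank(N^{j−1}) − rank(N^j), giving [2, 1, 1]. So we have 1 block(s) of size 3, 1 block(s) of size 1 → block sizes [3, 1]

Assembling the blocks gives a Jordan form
J =
  [-5,  1,  0,  0]
  [ 0, -5,  1,  0]
  [ 0,  0, -5,  0]
  [ 0,  0,  0, -5]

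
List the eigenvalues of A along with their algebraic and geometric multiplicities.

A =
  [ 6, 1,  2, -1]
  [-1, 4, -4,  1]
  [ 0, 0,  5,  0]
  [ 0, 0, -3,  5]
λ = 5: alg = 4, geom = 2

Step 1 — factor the characteristic polynomial to read off the algebraic multiplicities:
  χ_A(x) = (x - 5)^4

Step 2 — compute geometric multiplicities via the rank-nullity identity g(λ) = n − rank(A − λI):
  rank(A − (5)·I) = 2, so dim ker(A − (5)·I) = n − 2 = 2

Summary:
  λ = 5: algebraic multiplicity = 4, geometric multiplicity = 2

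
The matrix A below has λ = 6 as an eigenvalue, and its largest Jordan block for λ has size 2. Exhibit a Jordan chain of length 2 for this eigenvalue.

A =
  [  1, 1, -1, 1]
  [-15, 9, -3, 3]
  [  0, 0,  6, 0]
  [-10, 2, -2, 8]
A Jordan chain for λ = 6 of length 2:
v_1 = (-5, -15, 0, -10)ᵀ
v_2 = (1, 0, 0, 0)ᵀ

Let N = A − (6)·I. We want v_2 with N^2 v_2 = 0 but N^1 v_2 ≠ 0; then v_{j-1} := N · v_j for j = 2, …, 2.

Pick v_2 = (1, 0, 0, 0)ᵀ.
Then v_1 = N · v_2 = (-5, -15, 0, -10)ᵀ.

Sanity check: (A − (6)·I) v_1 = (0, 0, 0, 0)ᵀ = 0. ✓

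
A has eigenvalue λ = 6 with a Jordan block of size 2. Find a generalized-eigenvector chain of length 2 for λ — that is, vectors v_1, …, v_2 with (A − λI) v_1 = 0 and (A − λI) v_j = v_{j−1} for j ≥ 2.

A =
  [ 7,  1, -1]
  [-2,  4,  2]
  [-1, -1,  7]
A Jordan chain for λ = 6 of length 2:
v_1 = (1, -2, -1)ᵀ
v_2 = (1, 0, 0)ᵀ

Let N = A − (6)·I. We want v_2 with N^2 v_2 = 0 but N^1 v_2 ≠ 0; then v_{j-1} := N · v_j for j = 2, …, 2.

Pick v_2 = (1, 0, 0)ᵀ.
Then v_1 = N · v_2 = (1, -2, -1)ᵀ.

Sanity check: (A − (6)·I) v_1 = (0, 0, 0)ᵀ = 0. ✓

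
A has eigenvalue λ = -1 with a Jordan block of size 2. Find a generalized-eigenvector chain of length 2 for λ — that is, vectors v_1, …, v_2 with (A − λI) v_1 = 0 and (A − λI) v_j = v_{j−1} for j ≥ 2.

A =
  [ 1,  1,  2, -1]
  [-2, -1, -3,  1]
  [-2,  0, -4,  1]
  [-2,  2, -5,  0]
A Jordan chain for λ = -1 of length 2:
v_1 = (2, -2, -2, -2)ᵀ
v_2 = (1, 0, 0, 0)ᵀ

Let N = A − (-1)·I. We want v_2 with N^2 v_2 = 0 but N^1 v_2 ≠ 0; then v_{j-1} := N · v_j for j = 2, …, 2.

Pick v_2 = (1, 0, 0, 0)ᵀ.
Then v_1 = N · v_2 = (2, -2, -2, -2)ᵀ.

Sanity check: (A − (-1)·I) v_1 = (0, 0, 0, 0)ᵀ = 0. ✓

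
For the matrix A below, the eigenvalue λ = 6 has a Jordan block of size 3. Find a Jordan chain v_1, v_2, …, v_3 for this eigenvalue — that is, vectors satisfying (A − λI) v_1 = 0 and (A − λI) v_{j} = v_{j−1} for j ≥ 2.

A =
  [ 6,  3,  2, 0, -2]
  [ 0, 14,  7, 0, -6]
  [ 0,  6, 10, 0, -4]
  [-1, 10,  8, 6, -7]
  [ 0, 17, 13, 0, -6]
A Jordan chain for λ = 6 of length 3:
v_1 = (2, 4, 4, 6, 10)ᵀ
v_2 = (3, 8, 6, 10, 17)ᵀ
v_3 = (0, 1, 0, 0, 0)ᵀ

Let N = A − (6)·I. We want v_3 with N^3 v_3 = 0 but N^2 v_3 ≠ 0; then v_{j-1} := N · v_j for j = 3, …, 2.

Pick v_3 = (0, 1, 0, 0, 0)ᵀ.
Then v_2 = N · v_3 = (3, 8, 6, 10, 17)ᵀ.
Then v_1 = N · v_2 = (2, 4, 4, 6, 10)ᵀ.

Sanity check: (A − (6)·I) v_1 = (0, 0, 0, 0, 0)ᵀ = 0. ✓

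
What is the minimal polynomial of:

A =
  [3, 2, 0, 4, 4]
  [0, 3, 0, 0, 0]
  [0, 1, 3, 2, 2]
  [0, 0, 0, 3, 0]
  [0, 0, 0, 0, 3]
x^2 - 6*x + 9

The characteristic polynomial is χ_A(x) = (x - 3)^5, so the eigenvalues are known. The minimal polynomial is
  m_A(x) = Π_λ (x − λ)^{k_λ}
where k_λ is the size of the *largest* Jordan block for λ (equivalently, the smallest k with (A − λI)^k v = 0 for every generalised eigenvector v of λ).

  λ = 3: largest Jordan block has size 2, contributing (x − 3)^2

So m_A(x) = (x - 3)^2 = x^2 - 6*x + 9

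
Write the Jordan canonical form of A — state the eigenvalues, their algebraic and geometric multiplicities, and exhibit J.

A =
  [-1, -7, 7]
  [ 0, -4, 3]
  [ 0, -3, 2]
J_2(-1) ⊕ J_1(-1)

The characteristic polynomial is
  det(x·I − A) = x^3 + 3*x^2 + 3*x + 1 = (x + 1)^3

Eigenvalues and multiplicities (the geometric multiplicity of λ is n − rank(A − λI), which equals the number of Jordan blocks for λ):
  λ = -1: algebraic multiplicity = 3, geometric multiplicity = 2

Determining the block sizes for each eigenvalue:
  λ = -1: 2 blocks summing to 3 forces exactly one block of size 2 and the rest size 1 → block sizes [2, 1]

Assembling the blocks gives a Jordan form
J =
  [-1,  1,  0]
  [ 0, -1,  0]
  [ 0,  0, -1]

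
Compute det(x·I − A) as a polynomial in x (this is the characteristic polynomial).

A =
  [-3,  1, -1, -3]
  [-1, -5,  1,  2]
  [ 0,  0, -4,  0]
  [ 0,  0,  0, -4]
x^4 + 16*x^3 + 96*x^2 + 256*x + 256

Expanding det(x·I − A) (e.g. by cofactor expansion or by noting that A is similar to its Jordan form J, which has the same characteristic polynomial as A) gives
  χ_A(x) = x^4 + 16*x^3 + 96*x^2 + 256*x + 256
which factors as (x + 4)^4. The eigenvalues (with algebraic multiplicities) are λ = -4 with multiplicity 4.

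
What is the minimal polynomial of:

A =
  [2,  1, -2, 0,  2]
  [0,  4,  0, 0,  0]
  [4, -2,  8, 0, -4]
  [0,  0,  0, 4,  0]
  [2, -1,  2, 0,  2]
x^2 - 8*x + 16

The characteristic polynomial is χ_A(x) = (x - 4)^5, so the eigenvalues are known. The minimal polynomial is
  m_A(x) = Π_λ (x − λ)^{k_λ}
where k_λ is the size of the *largest* Jordan block for λ (equivalently, the smallest k with (A − λI)^k v = 0 for every generalised eigenvector v of λ).

  λ = 4: largest Jordan block has size 2, contributing (x − 4)^2

So m_A(x) = (x - 4)^2 = x^2 - 8*x + 16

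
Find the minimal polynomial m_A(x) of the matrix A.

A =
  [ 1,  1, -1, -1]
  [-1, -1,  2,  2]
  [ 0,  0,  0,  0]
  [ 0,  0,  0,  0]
x^3

The characteristic polynomial is χ_A(x) = x^4, so the eigenvalues are known. The minimal polynomial is
  m_A(x) = Π_λ (x − λ)^{k_λ}
where k_λ is the size of the *largest* Jordan block for λ (equivalently, the smallest k with (A − λI)^k v = 0 for every generalised eigenvector v of λ).

  λ = 0: largest Jordan block has size 3, contributing (x − 0)^3

So m_A(x) = x^3 = x^3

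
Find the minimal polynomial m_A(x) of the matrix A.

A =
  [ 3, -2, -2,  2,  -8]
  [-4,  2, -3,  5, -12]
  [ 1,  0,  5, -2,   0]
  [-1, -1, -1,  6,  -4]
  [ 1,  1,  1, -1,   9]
x^2 - 10*x + 25

The characteristic polynomial is χ_A(x) = (x - 5)^5, so the eigenvalues are known. The minimal polynomial is
  m_A(x) = Π_λ (x − λ)^{k_λ}
where k_λ is the size of the *largest* Jordan block for λ (equivalently, the smallest k with (A − λI)^k v = 0 for every generalised eigenvector v of λ).

  λ = 5: largest Jordan block has size 2, contributing (x − 5)^2

So m_A(x) = (x - 5)^2 = x^2 - 10*x + 25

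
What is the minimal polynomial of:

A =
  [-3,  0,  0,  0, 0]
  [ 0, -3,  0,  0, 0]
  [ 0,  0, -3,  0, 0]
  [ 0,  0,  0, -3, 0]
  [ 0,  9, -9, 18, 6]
x^2 - 3*x - 18

The characteristic polynomial is χ_A(x) = (x - 6)*(x + 3)^4, so the eigenvalues are known. The minimal polynomial is
  m_A(x) = Π_λ (x − λ)^{k_λ}
where k_λ is the size of the *largest* Jordan block for λ (equivalently, the smallest k with (A − λI)^k v = 0 for every generalised eigenvector v of λ).

  λ = -3: largest Jordan block has size 1, contributing (x + 3)
  λ = 6: largest Jordan block has size 1, contributing (x − 6)

So m_A(x) = (x - 6)*(x + 3) = x^2 - 3*x - 18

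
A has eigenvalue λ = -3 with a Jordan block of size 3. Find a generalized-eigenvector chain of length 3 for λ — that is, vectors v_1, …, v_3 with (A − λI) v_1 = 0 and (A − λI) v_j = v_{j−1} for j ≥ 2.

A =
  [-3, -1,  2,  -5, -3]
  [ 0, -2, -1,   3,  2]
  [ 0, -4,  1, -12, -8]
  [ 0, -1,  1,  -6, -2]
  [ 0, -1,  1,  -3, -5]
A Jordan chain for λ = -3 of length 3:
v_1 = (-1, 0, 0, 0, 0)ᵀ
v_2 = (-1, 1, -4, -1, -1)ᵀ
v_3 = (0, 1, 0, 0, 0)ᵀ

Let N = A − (-3)·I. We want v_3 with N^3 v_3 = 0 but N^2 v_3 ≠ 0; then v_{j-1} := N · v_j for j = 3, …, 2.

Pick v_3 = (0, 1, 0, 0, 0)ᵀ.
Then v_2 = N · v_3 = (-1, 1, -4, -1, -1)ᵀ.
Then v_1 = N · v_2 = (-1, 0, 0, 0, 0)ᵀ.

Sanity check: (A − (-3)·I) v_1 = (0, 0, 0, 0, 0)ᵀ = 0. ✓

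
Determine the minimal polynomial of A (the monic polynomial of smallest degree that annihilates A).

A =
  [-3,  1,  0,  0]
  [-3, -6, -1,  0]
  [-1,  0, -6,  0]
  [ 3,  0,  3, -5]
x^3 + 15*x^2 + 75*x + 125

The characteristic polynomial is χ_A(x) = (x + 5)^4, so the eigenvalues are known. The minimal polynomial is
  m_A(x) = Π_λ (x − λ)^{k_λ}
where k_λ is the size of the *largest* Jordan block for λ (equivalently, the smallest k with (A − λI)^k v = 0 for every generalised eigenvector v of λ).

  λ = -5: largest Jordan block has size 3, contributing (x + 5)^3

So m_A(x) = (x + 5)^3 = x^3 + 15*x^2 + 75*x + 125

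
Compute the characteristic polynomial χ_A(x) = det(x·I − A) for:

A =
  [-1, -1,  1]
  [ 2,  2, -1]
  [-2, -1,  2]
x^3 - 3*x^2 + 3*x - 1

Expanding det(x·I − A) (e.g. by cofactor expansion or by noting that A is similar to its Jordan form J, which has the same characteristic polynomial as A) gives
  χ_A(x) = x^3 - 3*x^2 + 3*x - 1
which factors as (x - 1)^3. The eigenvalues (with algebraic multiplicities) are λ = 1 with multiplicity 3.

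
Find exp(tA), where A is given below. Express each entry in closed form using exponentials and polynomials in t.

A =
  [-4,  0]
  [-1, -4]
e^{tA} =
  [exp(-4*t), 0]
  [-t*exp(-4*t), exp(-4*t)]

Strategy: write A = P · J · P⁻¹ where J is a Jordan canonical form, so e^{tA} = P · e^{tJ} · P⁻¹, and e^{tJ} can be computed block-by-block.

A has Jordan form
J =
  [-4,  1]
  [ 0, -4]
(up to reordering of blocks).

Per-block formulas:
  For a 2×2 Jordan block J_2(-4): exp(t · J_2(-4)) = e^(-4t)·(I + t·N), where N is the 2×2 nilpotent shift.

After assembling e^{tJ} and conjugating by P, we get:

e^{tA} =
  [exp(-4*t), 0]
  [-t*exp(-4*t), exp(-4*t)]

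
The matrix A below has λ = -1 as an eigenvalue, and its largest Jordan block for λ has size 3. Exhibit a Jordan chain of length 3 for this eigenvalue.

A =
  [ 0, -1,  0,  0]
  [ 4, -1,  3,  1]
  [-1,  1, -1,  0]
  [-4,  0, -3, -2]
A Jordan chain for λ = -1 of length 3:
v_1 = (-3, -3, 3, 3)ᵀ
v_2 = (1, 4, -1, -4)ᵀ
v_3 = (1, 0, 0, 0)ᵀ

Let N = A − (-1)·I. We want v_3 with N^3 v_3 = 0 but N^2 v_3 ≠ 0; then v_{j-1} := N · v_j for j = 3, …, 2.

Pick v_3 = (1, 0, 0, 0)ᵀ.
Then v_2 = N · v_3 = (1, 4, -1, -4)ᵀ.
Then v_1 = N · v_2 = (-3, -3, 3, 3)ᵀ.

Sanity check: (A − (-1)·I) v_1 = (0, 0, 0, 0)ᵀ = 0. ✓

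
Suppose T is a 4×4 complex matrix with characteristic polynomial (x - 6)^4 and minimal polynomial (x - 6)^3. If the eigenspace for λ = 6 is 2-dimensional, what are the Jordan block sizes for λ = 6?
Block sizes for λ = 6: [3, 1]

Step 1 — from the characteristic polynomial, algebraic multiplicity of λ = 6 is 4. From dim ker(T − (6)·I) = 2, there are exactly 2 Jordan blocks for λ = 6.
Step 2 — from the minimal polynomial, the factor (x − 6)^3 tells us the largest block for λ = 6 has size 3.
Step 3 — with total size 4, 2 blocks, and largest block 3, the block sizes (in nonincreasing order) are [3, 1].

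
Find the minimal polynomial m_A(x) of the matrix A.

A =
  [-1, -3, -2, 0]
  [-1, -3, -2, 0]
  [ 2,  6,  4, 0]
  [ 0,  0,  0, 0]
x^2

The characteristic polynomial is χ_A(x) = x^4, so the eigenvalues are known. The minimal polynomial is
  m_A(x) = Π_λ (x − λ)^{k_λ}
where k_λ is the size of the *largest* Jordan block for λ (equivalently, the smallest k with (A − λI)^k v = 0 for every generalised eigenvector v of λ).

  λ = 0: largest Jordan block has size 2, contributing (x − 0)^2

So m_A(x) = x^2 = x^2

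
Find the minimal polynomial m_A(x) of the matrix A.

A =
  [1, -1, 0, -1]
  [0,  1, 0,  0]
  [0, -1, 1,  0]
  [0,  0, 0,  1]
x^2 - 2*x + 1

The characteristic polynomial is χ_A(x) = (x - 1)^4, so the eigenvalues are known. The minimal polynomial is
  m_A(x) = Π_λ (x − λ)^{k_λ}
where k_λ is the size of the *largest* Jordan block for λ (equivalently, the smallest k with (A − λI)^k v = 0 for every generalised eigenvector v of λ).

  λ = 1: largest Jordan block has size 2, contributing (x − 1)^2

So m_A(x) = (x - 1)^2 = x^2 - 2*x + 1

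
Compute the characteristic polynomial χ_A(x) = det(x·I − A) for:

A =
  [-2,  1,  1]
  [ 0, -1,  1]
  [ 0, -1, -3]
x^3 + 6*x^2 + 12*x + 8

Expanding det(x·I − A) (e.g. by cofactor expansion or by noting that A is similar to its Jordan form J, which has the same characteristic polynomial as A) gives
  χ_A(x) = x^3 + 6*x^2 + 12*x + 8
which factors as (x + 2)^3. The eigenvalues (with algebraic multiplicities) are λ = -2 with multiplicity 3.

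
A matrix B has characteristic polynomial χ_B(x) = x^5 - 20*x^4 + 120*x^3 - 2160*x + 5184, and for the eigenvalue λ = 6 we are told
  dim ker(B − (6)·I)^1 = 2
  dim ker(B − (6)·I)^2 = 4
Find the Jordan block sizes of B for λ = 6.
Block sizes for λ = 6: [2, 2]

From the dimensions of kernels of powers, the number of Jordan blocks of size at least j is d_j − d_{j−1} where d_j = dim ker(N^j) (with d_0 = 0). Computing the differences gives [2, 2].
The number of blocks of size exactly k is (#blocks of size ≥ k) − (#blocks of size ≥ k + 1), so the partition is: 2 block(s) of size 2.
In nonincreasing order the block sizes are [2, 2].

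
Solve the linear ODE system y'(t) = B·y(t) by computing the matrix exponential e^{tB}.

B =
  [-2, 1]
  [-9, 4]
e^{tB} =
  [-3*t*exp(t) + exp(t), t*exp(t)]
  [-9*t*exp(t), 3*t*exp(t) + exp(t)]

Strategy: write B = P · J · P⁻¹ where J is a Jordan canonical form, so e^{tB} = P · e^{tJ} · P⁻¹, and e^{tJ} can be computed block-by-block.

B has Jordan form
J =
  [1, 1]
  [0, 1]
(up to reordering of blocks).

Per-block formulas:
  For a 2×2 Jordan block J_2(1): exp(t · J_2(1)) = e^(1t)·(I + t·N), where N is the 2×2 nilpotent shift.

After assembling e^{tJ} and conjugating by P, we get:

e^{tB} =
  [-3*t*exp(t) + exp(t), t*exp(t)]
  [-9*t*exp(t), 3*t*exp(t) + exp(t)]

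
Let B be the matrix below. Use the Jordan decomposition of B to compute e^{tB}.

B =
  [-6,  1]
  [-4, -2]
e^{tB} =
  [-2*t*exp(-4*t) + exp(-4*t), t*exp(-4*t)]
  [-4*t*exp(-4*t), 2*t*exp(-4*t) + exp(-4*t)]

Strategy: write B = P · J · P⁻¹ where J is a Jordan canonical form, so e^{tB} = P · e^{tJ} · P⁻¹, and e^{tJ} can be computed block-by-block.

B has Jordan form
J =
  [-4,  1]
  [ 0, -4]
(up to reordering of blocks).

Per-block formulas:
  For a 2×2 Jordan block J_2(-4): exp(t · J_2(-4)) = e^(-4t)·(I + t·N), where N is the 2×2 nilpotent shift.

After assembling e^{tJ} and conjugating by P, we get:

e^{tB} =
  [-2*t*exp(-4*t) + exp(-4*t), t*exp(-4*t)]
  [-4*t*exp(-4*t), 2*t*exp(-4*t) + exp(-4*t)]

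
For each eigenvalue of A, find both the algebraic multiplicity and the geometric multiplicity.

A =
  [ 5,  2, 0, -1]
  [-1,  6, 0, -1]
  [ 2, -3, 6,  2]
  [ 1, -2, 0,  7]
λ = 6: alg = 4, geom = 2

Step 1 — factor the characteristic polynomial to read off the algebraic multiplicities:
  χ_A(x) = (x - 6)^4

Step 2 — compute geometric multiplicities via the rank-nullity identity g(λ) = n − rank(A − λI):
  rank(A − (6)·I) = 2, so dim ker(A − (6)·I) = n − 2 = 2

Summary:
  λ = 6: algebraic multiplicity = 4, geometric multiplicity = 2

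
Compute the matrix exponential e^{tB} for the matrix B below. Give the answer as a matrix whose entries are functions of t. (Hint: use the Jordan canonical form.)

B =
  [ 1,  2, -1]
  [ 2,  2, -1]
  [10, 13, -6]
e^{tB} =
  [-t^2*exp(-t) + 2*t*exp(-t) + exp(-t), -3*t^2*exp(-t)/2 + 2*t*exp(-t), t^2*exp(-t)/2 - t*exp(-t)]
  [2*t*exp(-t), 3*t*exp(-t) + exp(-t), -t*exp(-t)]
  [-2*t^2*exp(-t) + 10*t*exp(-t), -3*t^2*exp(-t) + 13*t*exp(-t), t^2*exp(-t) - 5*t*exp(-t) + exp(-t)]

Strategy: write B = P · J · P⁻¹ where J is a Jordan canonical form, so e^{tB} = P · e^{tJ} · P⁻¹, and e^{tJ} can be computed block-by-block.

B has Jordan form
J =
  [-1,  1,  0]
  [ 0, -1,  1]
  [ 0,  0, -1]
(up to reordering of blocks).

Per-block formulas:
  For a 3×3 Jordan block J_3(-1): exp(t · J_3(-1)) = e^(-1t)·(I + t·N + (t^2/2)·N^2), where N is the 3×3 nilpotent shift.

After assembling e^{tJ} and conjugating by P, we get:

e^{tB} =
  [-t^2*exp(-t) + 2*t*exp(-t) + exp(-t), -3*t^2*exp(-t)/2 + 2*t*exp(-t), t^2*exp(-t)/2 - t*exp(-t)]
  [2*t*exp(-t), 3*t*exp(-t) + exp(-t), -t*exp(-t)]
  [-2*t^2*exp(-t) + 10*t*exp(-t), -3*t^2*exp(-t) + 13*t*exp(-t), t^2*exp(-t) - 5*t*exp(-t) + exp(-t)]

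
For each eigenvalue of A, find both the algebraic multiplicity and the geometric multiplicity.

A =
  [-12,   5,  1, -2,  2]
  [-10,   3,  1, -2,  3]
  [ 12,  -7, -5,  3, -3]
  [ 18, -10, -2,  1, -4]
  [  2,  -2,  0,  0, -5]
λ = -4: alg = 3, geom = 2; λ = -3: alg = 2, geom = 2

Step 1 — factor the characteristic polynomial to read off the algebraic multiplicities:
  χ_A(x) = (x + 3)^2*(x + 4)^3

Step 2 — compute geometric multiplicities via the rank-nullity identity g(λ) = n − rank(A − λI):
  rank(A − (-4)·I) = 3, so dim ker(A − (-4)·I) = n − 3 = 2
  rank(A − (-3)·I) = 3, so dim ker(A − (-3)·I) = n − 3 = 2

Summary:
  λ = -4: algebraic multiplicity = 3, geometric multiplicity = 2
  λ = -3: algebraic multiplicity = 2, geometric multiplicity = 2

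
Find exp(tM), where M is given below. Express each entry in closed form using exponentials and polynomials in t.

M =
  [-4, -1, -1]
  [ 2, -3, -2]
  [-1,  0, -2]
e^{tM} =
  [-t*exp(-3*t) + exp(-3*t), t^2*exp(-3*t)/2 - t*exp(-3*t), t^2*exp(-3*t) - t*exp(-3*t)]
  [2*t*exp(-3*t), -t^2*exp(-3*t) + exp(-3*t), -2*t^2*exp(-3*t) - 2*t*exp(-3*t)]
  [-t*exp(-3*t), t^2*exp(-3*t)/2, t^2*exp(-3*t) + t*exp(-3*t) + exp(-3*t)]

Strategy: write M = P · J · P⁻¹ where J is a Jordan canonical form, so e^{tM} = P · e^{tJ} · P⁻¹, and e^{tJ} can be computed block-by-block.

M has Jordan form
J =
  [-3,  1,  0]
  [ 0, -3,  1]
  [ 0,  0, -3]
(up to reordering of blocks).

Per-block formulas:
  For a 3×3 Jordan block J_3(-3): exp(t · J_3(-3)) = e^(-3t)·(I + t·N + (t^2/2)·N^2), where N is the 3×3 nilpotent shift.

After assembling e^{tJ} and conjugating by P, we get:

e^{tM} =
  [-t*exp(-3*t) + exp(-3*t), t^2*exp(-3*t)/2 - t*exp(-3*t), t^2*exp(-3*t) - t*exp(-3*t)]
  [2*t*exp(-3*t), -t^2*exp(-3*t) + exp(-3*t), -2*t^2*exp(-3*t) - 2*t*exp(-3*t)]
  [-t*exp(-3*t), t^2*exp(-3*t)/2, t^2*exp(-3*t) + t*exp(-3*t) + exp(-3*t)]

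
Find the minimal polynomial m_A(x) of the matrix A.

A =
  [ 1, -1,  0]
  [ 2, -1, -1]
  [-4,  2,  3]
x^3 - 3*x^2 + 3*x - 1

The characteristic polynomial is χ_A(x) = (x - 1)^3, so the eigenvalues are known. The minimal polynomial is
  m_A(x) = Π_λ (x − λ)^{k_λ}
where k_λ is the size of the *largest* Jordan block for λ (equivalently, the smallest k with (A − λI)^k v = 0 for every generalised eigenvector v of λ).

  λ = 1: largest Jordan block has size 3, contributing (x − 1)^3

So m_A(x) = (x - 1)^3 = x^3 - 3*x^2 + 3*x - 1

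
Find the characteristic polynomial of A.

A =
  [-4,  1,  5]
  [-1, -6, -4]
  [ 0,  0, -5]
x^3 + 15*x^2 + 75*x + 125

Expanding det(x·I − A) (e.g. by cofactor expansion or by noting that A is similar to its Jordan form J, which has the same characteristic polynomial as A) gives
  χ_A(x) = x^3 + 15*x^2 + 75*x + 125
which factors as (x + 5)^3. The eigenvalues (with algebraic multiplicities) are λ = -5 with multiplicity 3.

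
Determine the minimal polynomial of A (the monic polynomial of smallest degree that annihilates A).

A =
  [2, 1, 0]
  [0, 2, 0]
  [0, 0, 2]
x^2 - 4*x + 4

The characteristic polynomial is χ_A(x) = (x - 2)^3, so the eigenvalues are known. The minimal polynomial is
  m_A(x) = Π_λ (x − λ)^{k_λ}
where k_λ is the size of the *largest* Jordan block for λ (equivalently, the smallest k with (A − λI)^k v = 0 for every generalised eigenvector v of λ).

  λ = 2: largest Jordan block has size 2, contributing (x − 2)^2

So m_A(x) = (x - 2)^2 = x^2 - 4*x + 4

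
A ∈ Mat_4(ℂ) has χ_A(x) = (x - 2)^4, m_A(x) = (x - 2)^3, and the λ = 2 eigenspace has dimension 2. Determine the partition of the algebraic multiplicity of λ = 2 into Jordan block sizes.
Block sizes for λ = 2: [3, 1]

Step 1 — from the characteristic polynomial, algebraic multiplicity of λ = 2 is 4. From dim ker(A − (2)·I) = 2, there are exactly 2 Jordan blocks for λ = 2.
Step 2 — from the minimal polynomial, the factor (x − 2)^3 tells us the largest block for λ = 2 has size 3.
Step 3 — with total size 4, 2 blocks, and largest block 3, the block sizes (in nonincreasing order) are [3, 1].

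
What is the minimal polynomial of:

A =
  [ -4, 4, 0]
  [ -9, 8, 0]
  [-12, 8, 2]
x^2 - 4*x + 4

The characteristic polynomial is χ_A(x) = (x - 2)^3, so the eigenvalues are known. The minimal polynomial is
  m_A(x) = Π_λ (x − λ)^{k_λ}
where k_λ is the size of the *largest* Jordan block for λ (equivalently, the smallest k with (A − λI)^k v = 0 for every generalised eigenvector v of λ).

  λ = 2: largest Jordan block has size 2, contributing (x − 2)^2

So m_A(x) = (x - 2)^2 = x^2 - 4*x + 4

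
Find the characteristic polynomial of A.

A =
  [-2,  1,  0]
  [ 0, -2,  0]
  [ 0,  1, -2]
x^3 + 6*x^2 + 12*x + 8

Expanding det(x·I − A) (e.g. by cofactor expansion or by noting that A is similar to its Jordan form J, which has the same characteristic polynomial as A) gives
  χ_A(x) = x^3 + 6*x^2 + 12*x + 8
which factors as (x + 2)^3. The eigenvalues (with algebraic multiplicities) are λ = -2 with multiplicity 3.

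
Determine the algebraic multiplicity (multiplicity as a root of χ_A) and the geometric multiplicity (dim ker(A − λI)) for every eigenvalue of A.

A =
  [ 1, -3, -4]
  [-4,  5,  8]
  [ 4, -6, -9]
λ = -1: alg = 3, geom = 2

Step 1 — factor the characteristic polynomial to read off the algebraic multiplicities:
  χ_A(x) = (x + 1)^3

Step 2 — compute geometric multiplicities via the rank-nullity identity g(λ) = n − rank(A − λI):
  rank(A − (-1)·I) = 1, so dim ker(A − (-1)·I) = n − 1 = 2

Summary:
  λ = -1: algebraic multiplicity = 3, geometric multiplicity = 2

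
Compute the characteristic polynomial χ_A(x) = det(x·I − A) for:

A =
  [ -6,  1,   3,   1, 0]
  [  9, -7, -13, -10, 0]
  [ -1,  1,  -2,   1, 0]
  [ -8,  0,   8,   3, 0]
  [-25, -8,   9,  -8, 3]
x^5 + 9*x^4 - 6*x^3 - 190*x^2 - 75*x + 1125

Expanding det(x·I − A) (e.g. by cofactor expansion or by noting that A is similar to its Jordan form J, which has the same characteristic polynomial as A) gives
  χ_A(x) = x^5 + 9*x^4 - 6*x^3 - 190*x^2 - 75*x + 1125
which factors as (x - 3)^2*(x + 5)^3. The eigenvalues (with algebraic multiplicities) are λ = -5 with multiplicity 3, λ = 3 with multiplicity 2.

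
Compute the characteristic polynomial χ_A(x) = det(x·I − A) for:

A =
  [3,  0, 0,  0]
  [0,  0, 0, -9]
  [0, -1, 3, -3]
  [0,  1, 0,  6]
x^4 - 12*x^3 + 54*x^2 - 108*x + 81

Expanding det(x·I − A) (e.g. by cofactor expansion or by noting that A is similar to its Jordan form J, which has the same characteristic polynomial as A) gives
  χ_A(x) = x^4 - 12*x^3 + 54*x^2 - 108*x + 81
which factors as (x - 3)^4. The eigenvalues (with algebraic multiplicities) are λ = 3 with multiplicity 4.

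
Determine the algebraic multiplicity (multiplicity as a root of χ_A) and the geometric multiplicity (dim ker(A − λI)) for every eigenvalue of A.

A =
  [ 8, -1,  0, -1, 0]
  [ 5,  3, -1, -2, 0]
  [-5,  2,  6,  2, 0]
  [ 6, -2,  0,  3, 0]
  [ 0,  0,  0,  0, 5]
λ = 5: alg = 5, geom = 3

Step 1 — factor the characteristic polynomial to read off the algebraic multiplicities:
  χ_A(x) = (x - 5)^5

Step 2 — compute geometric multiplicities via the rank-nullity identity g(λ) = n − rank(A − λI):
  rank(A − (5)·I) = 2, so dim ker(A − (5)·I) = n − 2 = 3

Summary:
  λ = 5: algebraic multiplicity = 5, geometric multiplicity = 3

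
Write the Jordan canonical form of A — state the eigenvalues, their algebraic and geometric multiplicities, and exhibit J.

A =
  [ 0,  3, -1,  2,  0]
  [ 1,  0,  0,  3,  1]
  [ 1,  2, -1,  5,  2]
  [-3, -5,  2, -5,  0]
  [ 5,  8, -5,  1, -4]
J_3(-2) ⊕ J_2(-2)

The characteristic polynomial is
  det(x·I − A) = x^5 + 10*x^4 + 40*x^3 + 80*x^2 + 80*x + 32 = (x + 2)^5

Eigenvalues and multiplicities (the geometric multiplicity of λ is n − rank(A − λI), which equals the number of Jordan blocks for λ):
  λ = -2: algebraic multiplicity = 5, geometric multiplicity = 2

Determining the block sizes for each eigenvalue:
  λ = -2: with am = 5 and gm = 2, the partition is not yet determined (e.g. several partitions of 5 into 2 parts exist). Let N = A − (-2)·I. Computing rank(N^1) = 3, rank(N^2) = 1, rank(N^3) = 0; the number of blocks of size ≥ j is rank(N^{j−1}) − rank(N^j), giving [2, 2, 1]. So we have 1 block(s) of size 3, 1 block(s) of size 2 → block sizes [3, 2]

Assembling the blocks gives a Jordan form
J =
  [-2,  1,  0,  0,  0]
  [ 0, -2,  1,  0,  0]
  [ 0,  0, -2,  0,  0]
  [ 0,  0,  0, -2,  1]
  [ 0,  0,  0,  0, -2]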